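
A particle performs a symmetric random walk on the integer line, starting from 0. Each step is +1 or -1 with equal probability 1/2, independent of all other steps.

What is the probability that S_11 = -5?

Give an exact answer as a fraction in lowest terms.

To reach position -5 after 11 steps: need 3 steps of +1 and 8 of -1.
Favorable paths: C(11,3) = 165
Total paths: 2^11 = 2048
P = 165/2048 = 165/2048

Answer: 165/2048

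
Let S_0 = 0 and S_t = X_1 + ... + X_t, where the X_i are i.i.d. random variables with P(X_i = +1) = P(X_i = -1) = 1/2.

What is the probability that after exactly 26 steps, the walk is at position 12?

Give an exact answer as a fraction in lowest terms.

Answer: 82225/8388608

Derivation:
To reach position 12 after 26 steps: need 19 steps of +1 and 7 of -1.
Favorable paths: C(26,19) = 657800
Total paths: 2^26 = 67108864
P = 657800/67108864 = 82225/8388608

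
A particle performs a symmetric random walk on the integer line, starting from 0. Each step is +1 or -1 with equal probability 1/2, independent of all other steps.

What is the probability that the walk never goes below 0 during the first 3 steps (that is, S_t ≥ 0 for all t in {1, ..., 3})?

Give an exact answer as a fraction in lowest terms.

Answer: 3/8

Derivation:
Let f(t,s) = #length-t paths at position s with S_1..S_t all ≥ 0.
f(t,s) = f(t-1,s-1) + f(t-1,s+1) for s ≥ 0; f(t,s) = 0 for s < 0.
t=0: f(0,0)=1
t=1: f(1,1)=1
t=2: f(2,0)=1 f(2,2)=1
t=3: f(3,1)=2 f(3,3)=1
Σ_s f(3,s) = 3
P = 3/8 = 3/8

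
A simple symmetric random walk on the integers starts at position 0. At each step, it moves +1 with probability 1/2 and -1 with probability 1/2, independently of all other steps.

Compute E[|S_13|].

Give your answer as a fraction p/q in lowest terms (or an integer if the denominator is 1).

S_13 takes values m ≡ 1 (mod 2) with |m| ≤ 13; P(S_13=m) = C(13,(13+m)/2)/2^13.
Total paths: 2^13 = 8192
Distribution: P(S=-13)=1/8192, P(S=-11)=13/8192, P(S=-9)=78/8192, P(S=-7)=286/8192, P(S=-5)=715/8192, P(S=-3)=1287/8192, P(S=-1)=1716/8192, P(S=1)=1716/8192, P(S=3)=1287/8192, P(S=5)=715/8192, P(S=7)=286/8192, P(S=9)=78/8192, P(S=11)=13/8192, P(S=13)=1/8192
E[|S_13|] = Σ_m |m|·P(S_13=m) = 24024/8192 = 3003/1024

Answer: 3003/1024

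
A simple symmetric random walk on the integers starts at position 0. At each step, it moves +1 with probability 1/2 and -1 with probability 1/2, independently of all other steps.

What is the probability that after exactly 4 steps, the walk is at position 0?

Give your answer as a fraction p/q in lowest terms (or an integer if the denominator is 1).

Answer: 3/8

Derivation:
To return to 0 after 4 steps: need exactly 2 steps of +1 and 2 of -1.
Favorable paths: C(4,2) = 6
Total paths: 2^4 = 16
P = 6/16 = 3/8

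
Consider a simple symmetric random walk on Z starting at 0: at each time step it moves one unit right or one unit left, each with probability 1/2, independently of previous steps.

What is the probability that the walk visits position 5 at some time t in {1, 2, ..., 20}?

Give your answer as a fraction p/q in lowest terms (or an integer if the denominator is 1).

Count via complement. Let g(t,s) = #length-t paths at position s with S_1..S_t all ≠ 5.
g(t,s) = g(t-1,s-1) + g(t-1,s+1) for s ≠ 5; g(t,5) = 0.
t=0: g(0,0)=1
t=1: g(1,-1)=1 g(1,1)=1
t=2: g(2,-2)=1 g(2,0)=2 g(2,2)=1
t=3: g(3,-3)=1 g(3,-1)=3 g(3,1)=3 g(3,3)=1
t=4: g(4,-4)=1 g(4,-2)=4 g(4,0)=6 g(4,2)=4 g(4,4)=1
t=5: g(5,-5)=1 g(5,-3)=5 g(5,-1)=10 g(5,1)=10 g(5,3)=5
t=6: g(6,-6)=1 g(6,-4)=6 g(6,-2)=15 g(6,0)=20 g(6,2)=15 g(6,4)=5
t=7: g(7,-7)=1 g(7,-5)=7 g(7,-3)=21 g(7,-1)=35 g(7,1)=35 g(7,3)=20
t=8: g(8,-8)=1 g(8,-6)=8 g(8,-4)=28 g(8,-2)=56 g(8,0)=70 g(8,2)=55 g(8,4)=20
t=9: g(9,-9)=1 g(9,-7)=9 g(9,-5)=36 g(9,-3)=84 g(9,-1)=126 g(9,1)=125 g(9,3)=75
t=10: g(10,-10)=1 g(10,-8)=10 g(10,-6)=45 g(10,-4)=120 g(10,-2)=210 g(10,0)=251 g(10,2)=200 g(10,4)=75
t=11: g(11,-11)=1 g(11,-9)=11 g(11,-7)=55 g(11,-5)=165 g(11,-3)=330 g(11,-1)=461 g(11,1)=451 g(11,3)=275
t=12: g(12,-12)=1 g(12,-10)=12 g(12,-8)=66 g(12,-6)=220 g(12,-4)=495 g(12,-2)=791 g(12,0)=912 g(12,2)=726 g(12,4)=275
t=13: g(13,-13)=1 g(13,-11)=13 g(13,-9)=78 g(13,-7)=286 g(13,-5)=715 g(13,-3)=1286 g(13,-1)=1703 g(13,1)=1638 g(13,3)=1001
t=14: g(14,-14)=1 g(14,-12)=14 g(14,-10)=91 g(14,-8)=364 g(14,-6)=1001 g(14,-4)=2001 g(14,-2)=2989 g(14,0)=3341 g(14,2)=2639 g(14,4)=1001
t=15: g(15,-15)=1 g(15,-13)=15 g(15,-11)=105 g(15,-9)=455 g(15,-7)=1365 g(15,-5)=3002 g(15,-3)=4990 g(15,-1)=6330 g(15,1)=5980 g(15,3)=3640
t=16: g(16,-16)=1 g(16,-14)=16 g(16,-12)=120 g(16,-10)=560 g(16,-8)=1820 g(16,-6)=4367 g(16,-4)=7992 g(16,-2)=11320 g(16,0)=12310 g(16,2)=9620 g(16,4)=3640
t=17: g(17,-17)=1 g(17,-15)=17 g(17,-13)=136 g(17,-11)=680 g(17,-9)=2380 g(17,-7)=6187 g(17,-5)=12359 g(17,-3)=19312 g(17,-1)=23630 g(17,1)=21930 g(17,3)=13260
t=18: g(18,-18)=1 g(18,-16)=18 g(18,-14)=153 g(18,-12)=816 g(18,-10)=3060 g(18,-8)=8567 g(18,-6)=18546 g(18,-4)=31671 g(18,-2)=42942 g(18,0)=45560 g(18,2)=35190 g(18,4)=13260
t=19: g(19,-19)=1 g(19,-17)=19 g(19,-15)=171 g(19,-13)=969 g(19,-11)=3876 g(19,-9)=11627 g(19,-7)=27113 g(19,-5)=50217 g(19,-3)=74613 g(19,-1)=88502 g(19,1)=80750 g(19,3)=48450
t=20: g(20,-20)=1 g(20,-18)=20 g(20,-16)=190 g(20,-14)=1140 g(20,-12)=4845 g(20,-10)=15503 g(20,-8)=38740 g(20,-6)=77330 g(20,-4)=124830 g(20,-2)=163115 g(20,0)=169252 g(20,2)=129200 g(20,4)=48450
Paths never hitting 5: Σ_s g(20,s) = 772616
Paths hitting 5: 2^20 - 772616 = 275960
P = 275960/1048576 = 34495/131072

Answer: 34495/131072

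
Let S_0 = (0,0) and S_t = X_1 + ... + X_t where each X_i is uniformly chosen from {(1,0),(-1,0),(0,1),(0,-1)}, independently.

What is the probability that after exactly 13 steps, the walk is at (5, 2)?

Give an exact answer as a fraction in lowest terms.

Let h be the number of horizontal steps (so 13-h are vertical). To end at (5,2) need (h+5)/2 right-steps and ((13-h)+2)/2 up-steps.
Sum over h with 5 ≤ h ≤ 11, h ≡ 1 (mod 2), 13-h ≡ 0 (mod 2):
h=5: C(13,5)·C(5,5)·C(8,5) = 1287·1·56 = 72072
h=7: C(13,7)·C(7,6)·C(6,4) = 1716·7·15 = 180180
h=9: C(13,9)·C(9,7)·C(4,3) = 715·36·4 = 102960
h=11: C(13,11)·C(11,8)·C(2,2) = 78·165·1 = 12870
Total favorable: 368082
Total paths: 4^13 = 67108864
P = 368082/67108864 = 184041/33554432

Answer: 184041/33554432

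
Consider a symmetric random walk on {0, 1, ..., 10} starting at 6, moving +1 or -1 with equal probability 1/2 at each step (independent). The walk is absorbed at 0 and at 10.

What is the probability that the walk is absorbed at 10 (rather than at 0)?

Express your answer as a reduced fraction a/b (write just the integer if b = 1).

Answer: 3/5

Derivation:
Symmetric walk (p = 1/2): the harmonic-function argument gives P(hit 10 before 0 | start at 6) = a/N.
P = 6/10 = 3/5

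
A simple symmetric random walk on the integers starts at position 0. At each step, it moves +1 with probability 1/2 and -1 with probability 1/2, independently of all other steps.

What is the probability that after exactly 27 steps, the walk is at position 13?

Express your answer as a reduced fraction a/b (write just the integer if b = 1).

To reach position 13 after 27 steps: need 20 steps of +1 and 7 of -1.
Favorable paths: C(27,20) = 888030
Total paths: 2^27 = 134217728
P = 888030/134217728 = 444015/67108864

Answer: 444015/67108864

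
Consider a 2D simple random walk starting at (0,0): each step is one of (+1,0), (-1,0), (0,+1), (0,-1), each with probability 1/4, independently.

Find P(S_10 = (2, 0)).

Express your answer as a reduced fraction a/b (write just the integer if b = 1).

Let h be the number of horizontal steps (so 10-h are vertical). To end at (2,0) need (h+2)/2 right-steps and ((10-h)+0)/2 up-steps.
Sum over h with 2 ≤ h ≤ 10, h ≡ 0 (mod 2), 10-h ≡ 0 (mod 2):
h=2: C(10,2)·C(2,2)·C(8,4) = 45·1·70 = 3150
h=4: C(10,4)·C(4,3)·C(6,3) = 210·4·20 = 16800
h=6: C(10,6)·C(6,4)·C(4,2) = 210·15·6 = 18900
h=8: C(10,8)·C(8,5)·C(2,1) = 45·56·2 = 5040
h=10: C(10,10)·C(10,6)·C(0,0) = 1·210·1 = 210
Total favorable: 44100
Total paths: 4^10 = 1048576
P = 44100/1048576 = 11025/262144

Answer: 11025/262144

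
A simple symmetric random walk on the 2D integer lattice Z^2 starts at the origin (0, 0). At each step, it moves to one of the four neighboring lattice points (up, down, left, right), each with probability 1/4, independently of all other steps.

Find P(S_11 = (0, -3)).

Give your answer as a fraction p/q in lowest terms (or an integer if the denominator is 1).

Let h be the number of horizontal steps (so 11-h are vertical). To end at (0,-3) need (h+0)/2 right-steps and ((11-h)-3)/2 up-steps.
Sum over h with 0 ≤ h ≤ 8, h ≡ 0 (mod 2), 11-h ≡ 1 (mod 2):
h=0: C(11,0)·C(0,0)·C(11,4) = 1·1·330 = 330
h=2: C(11,2)·C(2,1)·C(9,3) = 55·2·84 = 9240
h=4: C(11,4)·C(4,2)·C(7,2) = 330·6·21 = 41580
h=6: C(11,6)·C(6,3)·C(5,1) = 462·20·5 = 46200
h=8: C(11,8)·C(8,4)·C(3,0) = 165·70·1 = 11550
Total favorable: 108900
Total paths: 4^11 = 4194304
P = 108900/4194304 = 27225/1048576

Answer: 27225/1048576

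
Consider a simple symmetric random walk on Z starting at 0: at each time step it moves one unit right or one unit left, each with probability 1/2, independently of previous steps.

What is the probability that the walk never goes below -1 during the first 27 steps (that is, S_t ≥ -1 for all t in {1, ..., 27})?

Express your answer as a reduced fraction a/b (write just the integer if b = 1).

Let f(t,s) = #length-t paths at position s with S_1..S_t all ≥ -1.
f(t,s) = f(t-1,s-1) + f(t-1,s+1) for s ≥ -1; f(t,s) = 0 for s < -1.
t=0: f(0,0)=1
t=1: f(1,-1)=1 f(1,1)=1
t=2: f(2,0)=2 f(2,2)=1
t=3: f(3,-1)=2 f(3,1)=3 f(3,3)=1
t=4: f(4,0)=5 f(4,2)=4 f(4,4)=1
t=5: f(5,-1)=5 f(5,1)=9 f(5,3)=5 f(5,5)=1
t=6: f(6,0)=14 f(6,2)=14 f(6,4)=6 f(6,6)=1
t=7: f(7,-1)=14 f(7,1)=28 f(7,3)=20 f(7,5)=7 f(7,7)=1
t=8: f(8,0)=42 f(8,2)=48 f(8,4)=27 f(8,6)=8 f(8,8)=1
t=9: f(9,-1)=42 f(9,1)=90 f(9,3)=75 f(9,5)=35 f(9,7)=9 f(9,9)=1
t=10: f(10,0)=132 f(10,2)=165 f(10,4)=110 f(10,6)=44 f(10,8)=10 f(10,10)=1
t=11: f(11,-1)=132 f(11,1)=297 f(11,3)=275 f(11,5)=154 f(11,7)=54 f(11,9)=11 f(11,11)=1
t=12: f(12,0)=429 f(12,2)=572 f(12,4)=429 f(12,6)=208 f(12,8)=65 f(12,10)=12 f(12,12)=1
t=13: f(13,-1)=429 f(13,1)=1001 f(13,3)=1001 f(13,5)=637 f(13,7)=273 f(13,9)=77 f(13,11)=13 f(13,13)=1
t=14: f(14,0)=1430 f(14,2)=2002 f(14,4)=1638 f(14,6)=910 f(14,8)=350 f(14,10)=90 f(14,12)=14 f(14,14)=1
t=15: f(15,-1)=1430 f(15,1)=3432 f(15,3)=3640 f(15,5)=2548 f(15,7)=1260 f(15,9)=440 f(15,11)=104 f(15,13)=15 f(15,15)=1
t=16: f(16,0)=4862 f(16,2)=7072 f(16,4)=6188 f(16,6)=3808 f(16,8)=1700 f(16,10)=544 f(16,12)=119 f(16,14)=16 f(16,16)=1
t=17: f(17,-1)=4862 f(17,1)=11934 f(17,3)=13260 f(17,5)=9996 f(17,7)=5508 f(17,9)=2244 f(17,11)=663 f(17,13)=135 f(17,15)=17 f(17,17)=1
t=18: f(18,0)=16796 f(18,2)=25194 f(18,4)=23256 f(18,6)=15504 f(18,8)=7752 f(18,10)=2907 f(18,12)=798 f(18,14)=152 f(18,16)=18 f(18,18)=1
t=19: f(19,-1)=16796 f(19,1)=41990 f(19,3)=48450 f(19,5)=38760 f(19,7)=23256 f(19,9)=10659 f(19,11)=3705 f(19,13)=950 f(19,15)=170 f(19,17)=19 f(19,19)=1
t=20: f(20,0)=58786 f(20,2)=90440 f(20,4)=87210 f(20,6)=62016 f(20,8)=33915 f(20,10)=14364 f(20,12)=4655 f(20,14)=1120 f(20,16)=189 f(20,18)=20 f(20,20)=1
t=21: f(21,-1)=58786 f(21,1)=149226 f(21,3)=177650 f(21,5)=149226 f(21,7)=95931 f(21,9)=48279 f(21,11)=19019 f(21,13)=5775 f(21,15)=1309 f(21,17)=209 f(21,19)=21 f(21,21)=1
t=22: f(22,0)=208012 f(22,2)=326876 f(22,4)=326876 f(22,6)=245157 f(22,8)=144210 f(22,10)=67298 f(22,12)=24794 f(22,14)=7084 f(22,16)=1518 f(22,18)=230 f(22,20)=22 f(22,22)=1
t=23: f(23,-1)=208012 f(23,1)=534888 f(23,3)=653752 f(23,5)=572033 f(23,7)=389367 f(23,9)=211508 f(23,11)=92092 f(23,13)=31878 f(23,15)=8602 f(23,17)=1748 f(23,19)=252 f(23,21)=23 f(23,23)=1
t=24: f(24,0)=742900 f(24,2)=1188640 f(24,4)=1225785 f(24,6)=961400 f(24,8)=600875 f(24,10)=303600 f(24,12)=123970 f(24,14)=40480 f(24,16)=10350 f(24,18)=2000 f(24,20)=275 f(24,22)=24 f(24,24)=1
t=25: f(25,-1)=742900 f(25,1)=1931540 f(25,3)=2414425 f(25,5)=2187185 f(25,7)=1562275 f(25,9)=904475 f(25,11)=427570 f(25,13)=164450 f(25,15)=50830 f(25,17)=12350 f(25,19)=2275 f(25,21)=299 f(25,23)=25 f(25,25)=1
t=26: f(26,0)=2674440 f(26,2)=4345965 f(26,4)=4601610 f(26,6)=3749460 f(26,8)=2466750 f(26,10)=1332045 f(26,12)=592020 f(26,14)=215280 f(26,16)=63180 f(26,18)=14625 f(26,20)=2574 f(26,22)=324 f(26,24)=26 f(26,26)=1
t=27: f(27,-1)=2674440 f(27,1)=7020405 f(27,3)=8947575 f(27,5)=8351070 f(27,7)=6216210 f(27,9)=3798795 f(27,11)=1924065 f(27,13)=807300 f(27,15)=278460 f(27,17)=77805 f(27,19)=17199 f(27,21)=2898 f(27,23)=350 f(27,25)=27 f(27,27)=1
Σ_s f(27,s) = 40116600
P = 40116600/134217728 = 5014575/16777216

Answer: 5014575/16777216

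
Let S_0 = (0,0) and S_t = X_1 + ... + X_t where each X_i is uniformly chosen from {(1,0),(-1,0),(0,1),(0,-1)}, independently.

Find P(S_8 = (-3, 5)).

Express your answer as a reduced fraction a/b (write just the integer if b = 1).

Let h be the number of horizontal steps (so 8-h are vertical). To end at (-3,5) need (h-3)/2 right-steps and ((8-h)+5)/2 up-steps.
Sum over h with 3 ≤ h ≤ 3, h ≡ 1 (mod 2), 8-h ≡ 1 (mod 2):
h=3: C(8,3)·C(3,0)·C(5,5) = 56·1·1 = 56
Total favorable: 56
Total paths: 4^8 = 65536
P = 56/65536 = 7/8192

Answer: 7/8192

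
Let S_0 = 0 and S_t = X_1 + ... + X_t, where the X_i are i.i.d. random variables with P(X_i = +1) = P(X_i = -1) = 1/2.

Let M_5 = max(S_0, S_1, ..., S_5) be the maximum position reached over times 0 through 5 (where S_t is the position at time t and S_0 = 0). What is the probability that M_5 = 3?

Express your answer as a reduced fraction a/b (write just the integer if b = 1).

Answer: 5/32

Derivation:
Let M_5 = max(S_0,...,S_5). Use the reflection principle: for j ≥ 1, #{paths with M_5 ≥ j} = #{S_5 ≥ j} + #{S_5 ≥ j+1}.
By reflection, #{M_5 ≥ 3} = #{S_5 ≥ 3} + #{S_5 ≥ 4} = 6 + 1 = 7.
#{M_5 ≥ 4} = #{S_5 ≥ 4} + #{S_5 ≥ 5} = 1 + 1 = 2.
#{M_5 = 3} = 7 - 2 = 5.
P(M_5 = 3) = 5/32 = 5/32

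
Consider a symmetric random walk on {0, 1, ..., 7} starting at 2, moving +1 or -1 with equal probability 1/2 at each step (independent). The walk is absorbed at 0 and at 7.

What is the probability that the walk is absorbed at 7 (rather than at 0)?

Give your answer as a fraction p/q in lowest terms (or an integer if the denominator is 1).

Answer: 2/7

Derivation:
Symmetric walk (p = 1/2): the harmonic-function argument gives P(hit 7 before 0 | start at 2) = a/N.
P = 2/7 = 2/7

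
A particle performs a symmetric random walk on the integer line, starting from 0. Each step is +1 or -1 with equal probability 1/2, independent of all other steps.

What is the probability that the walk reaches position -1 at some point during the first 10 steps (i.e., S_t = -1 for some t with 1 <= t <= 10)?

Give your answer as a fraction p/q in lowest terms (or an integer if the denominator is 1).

Count via complement. Let g(t,s) = #length-t paths at position s with S_1..S_t all ≠ -1.
g(t,s) = g(t-1,s-1) + g(t-1,s+1) for s ≠ -1; g(t,-1) = 0.
t=0: g(0,0)=1
t=1: g(1,1)=1
t=2: g(2,0)=1 g(2,2)=1
t=3: g(3,1)=2 g(3,3)=1
t=4: g(4,0)=2 g(4,2)=3 g(4,4)=1
t=5: g(5,1)=5 g(5,3)=4 g(5,5)=1
t=6: g(6,0)=5 g(6,2)=9 g(6,4)=5 g(6,6)=1
t=7: g(7,1)=14 g(7,3)=14 g(7,5)=6 g(7,7)=1
t=8: g(8,0)=14 g(8,2)=28 g(8,4)=20 g(8,6)=7 g(8,8)=1
t=9: g(9,1)=42 g(9,3)=48 g(9,5)=27 g(9,7)=8 g(9,9)=1
t=10: g(10,0)=42 g(10,2)=90 g(10,4)=75 g(10,6)=35 g(10,8)=9 g(10,10)=1
Paths never hitting -1: Σ_s g(10,s) = 252
Paths hitting -1: 2^10 - 252 = 772
P = 772/1024 = 193/256

Answer: 193/256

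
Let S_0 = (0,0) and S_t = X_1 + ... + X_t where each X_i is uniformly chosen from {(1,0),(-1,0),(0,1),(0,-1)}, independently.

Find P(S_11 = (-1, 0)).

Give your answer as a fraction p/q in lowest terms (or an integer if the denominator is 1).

Let h be the number of horizontal steps (so 11-h are vertical). To end at (-1,0) need (h-1)/2 right-steps and ((11-h)+0)/2 up-steps.
Sum over h with 1 ≤ h ≤ 11, h ≡ 1 (mod 2), 11-h ≡ 0 (mod 2):
h=1: C(11,1)·C(1,0)·C(10,5) = 11·1·252 = 2772
h=3: C(11,3)·C(3,1)·C(8,4) = 165·3·70 = 34650
h=5: C(11,5)·C(5,2)·C(6,3) = 462·10·20 = 92400
h=7: C(11,7)·C(7,3)·C(4,2) = 330·35·6 = 69300
h=9: C(11,9)·C(9,4)·C(2,1) = 55·126·2 = 13860
h=11: C(11,11)·C(11,5)·C(0,0) = 1·462·1 = 462
Total favorable: 213444
Total paths: 4^11 = 4194304
P = 213444/4194304 = 53361/1048576

Answer: 53361/1048576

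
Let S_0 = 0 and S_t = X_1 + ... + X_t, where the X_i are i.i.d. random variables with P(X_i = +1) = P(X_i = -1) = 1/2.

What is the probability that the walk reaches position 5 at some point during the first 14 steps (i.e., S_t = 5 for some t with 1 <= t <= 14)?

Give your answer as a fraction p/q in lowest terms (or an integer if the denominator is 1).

Count via complement. Let g(t,s) = #length-t paths at position s with S_1..S_t all ≠ 5.
g(t,s) = g(t-1,s-1) + g(t-1,s+1) for s ≠ 5; g(t,5) = 0.
t=0: g(0,0)=1
t=1: g(1,-1)=1 g(1,1)=1
t=2: g(2,-2)=1 g(2,0)=2 g(2,2)=1
t=3: g(3,-3)=1 g(3,-1)=3 g(3,1)=3 g(3,3)=1
t=4: g(4,-4)=1 g(4,-2)=4 g(4,0)=6 g(4,2)=4 g(4,4)=1
t=5: g(5,-5)=1 g(5,-3)=5 g(5,-1)=10 g(5,1)=10 g(5,3)=5
t=6: g(6,-6)=1 g(6,-4)=6 g(6,-2)=15 g(6,0)=20 g(6,2)=15 g(6,4)=5
t=7: g(7,-7)=1 g(7,-5)=7 g(7,-3)=21 g(7,-1)=35 g(7,1)=35 g(7,3)=20
t=8: g(8,-8)=1 g(8,-6)=8 g(8,-4)=28 g(8,-2)=56 g(8,0)=70 g(8,2)=55 g(8,4)=20
t=9: g(9,-9)=1 g(9,-7)=9 g(9,-5)=36 g(9,-3)=84 g(9,-1)=126 g(9,1)=125 g(9,3)=75
t=10: g(10,-10)=1 g(10,-8)=10 g(10,-6)=45 g(10,-4)=120 g(10,-2)=210 g(10,0)=251 g(10,2)=200 g(10,4)=75
t=11: g(11,-11)=1 g(11,-9)=11 g(11,-7)=55 g(11,-5)=165 g(11,-3)=330 g(11,-1)=461 g(11,1)=451 g(11,3)=275
t=12: g(12,-12)=1 g(12,-10)=12 g(12,-8)=66 g(12,-6)=220 g(12,-4)=495 g(12,-2)=791 g(12,0)=912 g(12,2)=726 g(12,4)=275
t=13: g(13,-13)=1 g(13,-11)=13 g(13,-9)=78 g(13,-7)=286 g(13,-5)=715 g(13,-3)=1286 g(13,-1)=1703 g(13,1)=1638 g(13,3)=1001
t=14: g(14,-14)=1 g(14,-12)=14 g(14,-10)=91 g(14,-8)=364 g(14,-6)=1001 g(14,-4)=2001 g(14,-2)=2989 g(14,0)=3341 g(14,2)=2639 g(14,4)=1001
Paths never hitting 5: Σ_s g(14,s) = 13442
Paths hitting 5: 2^14 - 13442 = 2942
P = 2942/16384 = 1471/8192

Answer: 1471/8192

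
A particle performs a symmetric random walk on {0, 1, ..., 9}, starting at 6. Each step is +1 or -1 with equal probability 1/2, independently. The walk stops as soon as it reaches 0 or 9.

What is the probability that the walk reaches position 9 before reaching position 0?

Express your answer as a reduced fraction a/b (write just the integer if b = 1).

Answer: 2/3

Derivation:
Symmetric walk (p = 1/2): the harmonic-function argument gives P(hit 9 before 0 | start at 6) = a/N.
P = 6/9 = 2/3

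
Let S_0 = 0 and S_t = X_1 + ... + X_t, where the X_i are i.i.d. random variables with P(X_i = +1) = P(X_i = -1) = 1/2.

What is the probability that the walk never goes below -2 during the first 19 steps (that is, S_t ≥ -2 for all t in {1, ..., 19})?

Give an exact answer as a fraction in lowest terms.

Answer: 130169/262144

Derivation:
Let f(t,s) = #length-t paths at position s with S_1..S_t all ≥ -2.
f(t,s) = f(t-1,s-1) + f(t-1,s+1) for s ≥ -2; f(t,s) = 0 for s < -2.
t=0: f(0,0)=1
t=1: f(1,-1)=1 f(1,1)=1
t=2: f(2,-2)=1 f(2,0)=2 f(2,2)=1
t=3: f(3,-1)=3 f(3,1)=3 f(3,3)=1
t=4: f(4,-2)=3 f(4,0)=6 f(4,2)=4 f(4,4)=1
t=5: f(5,-1)=9 f(5,1)=10 f(5,3)=5 f(5,5)=1
t=6: f(6,-2)=9 f(6,0)=19 f(6,2)=15 f(6,4)=6 f(6,6)=1
t=7: f(7,-1)=28 f(7,1)=34 f(7,3)=21 f(7,5)=7 f(7,7)=1
t=8: f(8,-2)=28 f(8,0)=62 f(8,2)=55 f(8,4)=28 f(8,6)=8 f(8,8)=1
t=9: f(9,-1)=90 f(9,1)=117 f(9,3)=83 f(9,5)=36 f(9,7)=9 f(9,9)=1
t=10: f(10,-2)=90 f(10,0)=207 f(10,2)=200 f(10,4)=119 f(10,6)=45 f(10,8)=10 f(10,10)=1
t=11: f(11,-1)=297 f(11,1)=407 f(11,3)=319 f(11,5)=164 f(11,7)=55 f(11,9)=11 f(11,11)=1
t=12: f(12,-2)=297 f(12,0)=704 f(12,2)=726 f(12,4)=483 f(12,6)=219 f(12,8)=66 f(12,10)=12 f(12,12)=1
t=13: f(13,-1)=1001 f(13,1)=1430 f(13,3)=1209 f(13,5)=702 f(13,7)=285 f(13,9)=78 f(13,11)=13 f(13,13)=1
t=14: f(14,-2)=1001 f(14,0)=2431 f(14,2)=2639 f(14,4)=1911 f(14,6)=987 f(14,8)=363 f(14,10)=91 f(14,12)=14 f(14,14)=1
t=15: f(15,-1)=3432 f(15,1)=5070 f(15,3)=4550 f(15,5)=2898 f(15,7)=1350 f(15,9)=454 f(15,11)=105 f(15,13)=15 f(15,15)=1
t=16: f(16,-2)=3432 f(16,0)=8502 f(16,2)=9620 f(16,4)=7448 f(16,6)=4248 f(16,8)=1804 f(16,10)=559 f(16,12)=120 f(16,14)=16 f(16,16)=1
t=17: f(17,-1)=11934 f(17,1)=18122 f(17,3)=17068 f(17,5)=11696 f(17,7)=6052 f(17,9)=2363 f(17,11)=679 f(17,13)=136 f(17,15)=17 f(17,17)=1
t=18: f(18,-2)=11934 f(18,0)=30056 f(18,2)=35190 f(18,4)=28764 f(18,6)=17748 f(18,8)=8415 f(18,10)=3042 f(18,12)=815 f(18,14)=153 f(18,16)=18 f(18,18)=1
t=19: f(19,-1)=41990 f(19,1)=65246 f(19,3)=63954 f(19,5)=46512 f(19,7)=26163 f(19,9)=11457 f(19,11)=3857 f(19,13)=968 f(19,15)=171 f(19,17)=19 f(19,19)=1
Σ_s f(19,s) = 260338
P = 260338/524288 = 130169/262144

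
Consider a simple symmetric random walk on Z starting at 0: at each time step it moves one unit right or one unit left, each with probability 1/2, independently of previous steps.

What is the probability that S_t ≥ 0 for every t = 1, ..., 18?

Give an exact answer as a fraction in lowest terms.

Let f(t,s) = #length-t paths at position s with S_1..S_t all ≥ 0.
f(t,s) = f(t-1,s-1) + f(t-1,s+1) for s ≥ 0; f(t,s) = 0 for s < 0.
t=0: f(0,0)=1
t=1: f(1,1)=1
t=2: f(2,0)=1 f(2,2)=1
t=3: f(3,1)=2 f(3,3)=1
t=4: f(4,0)=2 f(4,2)=3 f(4,4)=1
t=5: f(5,1)=5 f(5,3)=4 f(5,5)=1
t=6: f(6,0)=5 f(6,2)=9 f(6,4)=5 f(6,6)=1
t=7: f(7,1)=14 f(7,3)=14 f(7,5)=6 f(7,7)=1
t=8: f(8,0)=14 f(8,2)=28 f(8,4)=20 f(8,6)=7 f(8,8)=1
t=9: f(9,1)=42 f(9,3)=48 f(9,5)=27 f(9,7)=8 f(9,9)=1
t=10: f(10,0)=42 f(10,2)=90 f(10,4)=75 f(10,6)=35 f(10,8)=9 f(10,10)=1
t=11: f(11,1)=132 f(11,3)=165 f(11,5)=110 f(11,7)=44 f(11,9)=10 f(11,11)=1
t=12: f(12,0)=132 f(12,2)=297 f(12,4)=275 f(12,6)=154 f(12,8)=54 f(12,10)=11 f(12,12)=1
t=13: f(13,1)=429 f(13,3)=572 f(13,5)=429 f(13,7)=208 f(13,9)=65 f(13,11)=12 f(13,13)=1
t=14: f(14,0)=429 f(14,2)=1001 f(14,4)=1001 f(14,6)=637 f(14,8)=273 f(14,10)=77 f(14,12)=13 f(14,14)=1
t=15: f(15,1)=1430 f(15,3)=2002 f(15,5)=1638 f(15,7)=910 f(15,9)=350 f(15,11)=90 f(15,13)=14 f(15,15)=1
t=16: f(16,0)=1430 f(16,2)=3432 f(16,4)=3640 f(16,6)=2548 f(16,8)=1260 f(16,10)=440 f(16,12)=104 f(16,14)=15 f(16,16)=1
t=17: f(17,1)=4862 f(17,3)=7072 f(17,5)=6188 f(17,7)=3808 f(17,9)=1700 f(17,11)=544 f(17,13)=119 f(17,15)=16 f(17,17)=1
t=18: f(18,0)=4862 f(18,2)=11934 f(18,4)=13260 f(18,6)=9996 f(18,8)=5508 f(18,10)=2244 f(18,12)=663 f(18,14)=135 f(18,16)=17 f(18,18)=1
Σ_s f(18,s) = 48620
P = 48620/262144 = 12155/65536

Answer: 12155/65536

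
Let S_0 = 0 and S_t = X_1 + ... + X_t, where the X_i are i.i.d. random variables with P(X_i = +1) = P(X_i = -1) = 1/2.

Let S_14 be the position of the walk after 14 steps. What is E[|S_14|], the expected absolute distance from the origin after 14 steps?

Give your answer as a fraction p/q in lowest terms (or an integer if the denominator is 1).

S_14 takes values m ≡ 0 (mod 2) with |m| ≤ 14; P(S_14=m) = C(14,(14+m)/2)/2^14.
Total paths: 2^14 = 16384
Distribution: P(S=-14)=1/16384, P(S=-12)=14/16384, P(S=-10)=91/16384, P(S=-8)=364/16384, P(S=-6)=1001/16384, P(S=-4)=2002/16384, P(S=-2)=3003/16384, P(S=0)=3432/16384, P(S=2)=3003/16384, P(S=4)=2002/16384, P(S=6)=1001/16384, P(S=8)=364/16384, P(S=10)=91/16384, P(S=12)=14/16384, P(S=14)=1/16384
E[|S_14|] = Σ_m |m|·P(S_14=m) = 48048/16384 = 3003/1024

Answer: 3003/1024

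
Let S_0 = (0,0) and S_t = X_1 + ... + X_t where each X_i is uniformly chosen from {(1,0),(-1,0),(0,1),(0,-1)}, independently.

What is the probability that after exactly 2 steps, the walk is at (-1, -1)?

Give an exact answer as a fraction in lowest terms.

Let h be the number of horizontal steps (so 2-h are vertical). To end at (-1,-1) need (h-1)/2 right-steps and ((2-h)-1)/2 up-steps.
Sum over h with 1 ≤ h ≤ 1, h ≡ 1 (mod 2), 2-h ≡ 1 (mod 2):
h=1: C(2,1)·C(1,0)·C(1,0) = 2·1·1 = 2
Total favorable: 2
Total paths: 4^2 = 16
P = 2/16 = 1/8

Answer: 1/8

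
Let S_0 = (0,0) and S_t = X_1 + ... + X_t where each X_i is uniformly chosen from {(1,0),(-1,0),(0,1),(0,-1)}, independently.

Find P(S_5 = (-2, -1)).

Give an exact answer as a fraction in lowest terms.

Answer: 25/512

Derivation:
Let h be the number of horizontal steps (so 5-h are vertical). To end at (-2,-1) need (h-2)/2 right-steps and ((5-h)-1)/2 up-steps.
Sum over h with 2 ≤ h ≤ 4, h ≡ 0 (mod 2), 5-h ≡ 1 (mod 2):
h=2: C(5,2)·C(2,0)·C(3,1) = 10·1·3 = 30
h=4: C(5,4)·C(4,1)·C(1,0) = 5·4·1 = 20
Total favorable: 50
Total paths: 4^5 = 1024
P = 50/1024 = 25/512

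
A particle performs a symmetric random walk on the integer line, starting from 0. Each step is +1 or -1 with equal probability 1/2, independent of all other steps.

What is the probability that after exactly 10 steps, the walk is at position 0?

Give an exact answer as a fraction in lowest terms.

To return to 0 after 10 steps: need exactly 5 steps of +1 and 5 of -1.
Favorable paths: C(10,5) = 252
Total paths: 2^10 = 1024
P = 252/1024 = 63/256

Answer: 63/256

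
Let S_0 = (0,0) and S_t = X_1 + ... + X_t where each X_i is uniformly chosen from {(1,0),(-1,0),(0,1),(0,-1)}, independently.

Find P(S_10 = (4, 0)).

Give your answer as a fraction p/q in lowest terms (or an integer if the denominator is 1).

Let h be the number of horizontal steps (so 10-h are vertical). To end at (4,0) need (h+4)/2 right-steps and ((10-h)+0)/2 up-steps.
Sum over h with 4 ≤ h ≤ 10, h ≡ 0 (mod 2), 10-h ≡ 0 (mod 2):
h=4: C(10,4)·C(4,4)·C(6,3) = 210·1·20 = 4200
h=6: C(10,6)·C(6,5)·C(4,2) = 210·6·6 = 7560
h=8: C(10,8)·C(8,6)·C(2,1) = 45·28·2 = 2520
h=10: C(10,10)·C(10,7)·C(0,0) = 1·120·1 = 120
Total favorable: 14400
Total paths: 4^10 = 1048576
P = 14400/1048576 = 225/16384

Answer: 225/16384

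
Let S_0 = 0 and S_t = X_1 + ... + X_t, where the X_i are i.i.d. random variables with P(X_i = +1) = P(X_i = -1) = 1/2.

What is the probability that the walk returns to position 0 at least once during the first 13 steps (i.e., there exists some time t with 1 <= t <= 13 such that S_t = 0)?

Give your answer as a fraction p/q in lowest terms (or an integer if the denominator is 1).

Count via complement. Let g(t,s) = #length-t paths at position s with S_1..S_t all ≠ 0.
g(t,s) = g(t-1,s-1) + g(t-1,s+1) for s ≠ 0; g(t,0) = 0.
t=0: g(0,0)=1
t=1: g(1,-1)=1 g(1,1)=1
t=2: g(2,-2)=1 g(2,2)=1
t=3: g(3,-3)=1 g(3,-1)=1 g(3,1)=1 g(3,3)=1
t=4: g(4,-4)=1 g(4,-2)=2 g(4,2)=2 g(4,4)=1
t=5: g(5,-5)=1 g(5,-3)=3 g(5,-1)=2 g(5,1)=2 g(5,3)=3 g(5,5)=1
t=6: g(6,-6)=1 g(6,-4)=4 g(6,-2)=5 g(6,2)=5 g(6,4)=4 g(6,6)=1
t=7: g(7,-7)=1 g(7,-5)=5 g(7,-3)=9 g(7,-1)=5 g(7,1)=5 g(7,3)=9 g(7,5)=5 g(7,7)=1
t=8: g(8,-8)=1 g(8,-6)=6 g(8,-4)=14 g(8,-2)=14 g(8,2)=14 g(8,4)=14 g(8,6)=6 g(8,8)=1
t=9: g(9,-9)=1 g(9,-7)=7 g(9,-5)=20 g(9,-3)=28 g(9,-1)=14 g(9,1)=14 g(9,3)=28 g(9,5)=20 g(9,7)=7 g(9,9)=1
t=10: g(10,-10)=1 g(10,-8)=8 g(10,-6)=27 g(10,-4)=48 g(10,-2)=42 g(10,2)=42 g(10,4)=48 g(10,6)=27 g(10,8)=8 g(10,10)=1
t=11: g(11,-11)=1 g(11,-9)=9 g(11,-7)=35 g(11,-5)=75 g(11,-3)=90 g(11,-1)=42 g(11,1)=42 g(11,3)=90 g(11,5)=75 g(11,7)=35 g(11,9)=9 g(11,11)=1
t=12: g(12,-12)=1 g(12,-10)=10 g(12,-8)=44 g(12,-6)=110 g(12,-4)=165 g(12,-2)=132 g(12,2)=132 g(12,4)=165 g(12,6)=110 g(12,8)=44 g(12,10)=10 g(12,12)=1
t=13: g(13,-13)=1 g(13,-11)=11 g(13,-9)=54 g(13,-7)=154 g(13,-5)=275 g(13,-3)=297 g(13,-1)=132 g(13,1)=132 g(13,3)=297 g(13,5)=275 g(13,7)=154 g(13,9)=54 g(13,11)=11 g(13,13)=1
Paths never hitting 0: Σ_s g(13,s) = 1848
Paths hitting 0: 2^13 - 1848 = 6344
P = 6344/8192 = 793/1024

Answer: 793/1024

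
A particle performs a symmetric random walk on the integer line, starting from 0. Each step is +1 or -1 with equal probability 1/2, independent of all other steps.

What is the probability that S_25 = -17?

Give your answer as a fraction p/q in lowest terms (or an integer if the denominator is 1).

To reach position -17 after 25 steps: need 4 steps of +1 and 21 of -1.
Favorable paths: C(25,4) = 12650
Total paths: 2^25 = 33554432
P = 12650/33554432 = 6325/16777216

Answer: 6325/16777216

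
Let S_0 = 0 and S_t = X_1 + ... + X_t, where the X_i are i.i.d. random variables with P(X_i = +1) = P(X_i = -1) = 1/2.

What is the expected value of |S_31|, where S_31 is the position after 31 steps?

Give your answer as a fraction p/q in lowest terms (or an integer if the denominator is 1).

Answer: 300540195/67108864

Derivation:
S_31 takes values m ≡ 1 (mod 2) with |m| ≤ 31; P(S_31=m) = C(31,(31+m)/2)/2^31.
Total paths: 2^31 = 2147483648
Distribution: P(S=-31)=1/2147483648, P(S=-29)=31/2147483648, P(S=-27)=465/2147483648, P(S=-25)=4495/2147483648, P(S=-23)=31465/2147483648, P(S=-21)=169911/2147483648, P(S=-19)=736281/2147483648, P(S=-17)=2629575/2147483648, P(S=-15)=7888725/2147483648, P(S=-13)=20160075/2147483648, P(S=-11)=44352165/2147483648, P(S=-9)=84672315/2147483648, P(S=-7)=141120525/2147483648, P(S=-5)=206253075/2147483648, P(S=-3)=265182525/2147483648, P(S=-1)=300540195/2147483648, P(S=1)=300540195/2147483648, P(S=3)=265182525/2147483648, P(S=5)=206253075/2147483648, P(S=7)=141120525/2147483648, P(S=9)=84672315/2147483648, P(S=11)=44352165/2147483648, P(S=13)=20160075/2147483648, P(S=15)=7888725/2147483648, P(S=17)=2629575/2147483648, P(S=19)=736281/2147483648, P(S=21)=169911/2147483648, P(S=23)=31465/2147483648, P(S=25)=4495/2147483648, P(S=27)=465/2147483648, P(S=29)=31/2147483648, P(S=31)=1/2147483648
E[|S_31|] = Σ_m |m|·P(S_31=m) = 9617286240/2147483648 = 300540195/67108864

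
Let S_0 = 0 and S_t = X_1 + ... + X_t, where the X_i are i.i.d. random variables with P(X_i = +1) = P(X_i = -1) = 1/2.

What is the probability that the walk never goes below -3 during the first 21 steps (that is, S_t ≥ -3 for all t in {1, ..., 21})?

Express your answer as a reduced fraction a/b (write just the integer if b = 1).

Let f(t,s) = #length-t paths at position s with S_1..S_t all ≥ -3.
f(t,s) = f(t-1,s-1) + f(t-1,s+1) for s ≥ -3; f(t,s) = 0 for s < -3.
t=0: f(0,0)=1
t=1: f(1,-1)=1 f(1,1)=1
t=2: f(2,-2)=1 f(2,0)=2 f(2,2)=1
t=3: f(3,-3)=1 f(3,-1)=3 f(3,1)=3 f(3,3)=1
t=4: f(4,-2)=4 f(4,0)=6 f(4,2)=4 f(4,4)=1
t=5: f(5,-3)=4 f(5,-1)=10 f(5,1)=10 f(5,3)=5 f(5,5)=1
t=6: f(6,-2)=14 f(6,0)=20 f(6,2)=15 f(6,4)=6 f(6,6)=1
t=7: f(7,-3)=14 f(7,-1)=34 f(7,1)=35 f(7,3)=21 f(7,5)=7 f(7,7)=1
t=8: f(8,-2)=48 f(8,0)=69 f(8,2)=56 f(8,4)=28 f(8,6)=8 f(8,8)=1
t=9: f(9,-3)=48 f(9,-1)=117 f(9,1)=125 f(9,3)=84 f(9,5)=36 f(9,7)=9 f(9,9)=1
t=10: f(10,-2)=165 f(10,0)=242 f(10,2)=209 f(10,4)=120 f(10,6)=45 f(10,8)=10 f(10,10)=1
t=11: f(11,-3)=165 f(11,-1)=407 f(11,1)=451 f(11,3)=329 f(11,5)=165 f(11,7)=55 f(11,9)=11 f(11,11)=1
t=12: f(12,-2)=572 f(12,0)=858 f(12,2)=780 f(12,4)=494 f(12,6)=220 f(12,8)=66 f(12,10)=12 f(12,12)=1
t=13: f(13,-3)=572 f(13,-1)=1430 f(13,1)=1638 f(13,3)=1274 f(13,5)=714 f(13,7)=286 f(13,9)=78 f(13,11)=13 f(13,13)=1
t=14: f(14,-2)=2002 f(14,0)=3068 f(14,2)=2912 f(14,4)=1988 f(14,6)=1000 f(14,8)=364 f(14,10)=91 f(14,12)=14 f(14,14)=1
t=15: f(15,-3)=2002 f(15,-1)=5070 f(15,1)=5980 f(15,3)=4900 f(15,5)=2988 f(15,7)=1364 f(15,9)=455 f(15,11)=105 f(15,13)=15 f(15,15)=1
t=16: f(16,-2)=7072 f(16,0)=11050 f(16,2)=10880 f(16,4)=7888 f(16,6)=4352 f(16,8)=1819 f(16,10)=560 f(16,12)=120 f(16,14)=16 f(16,16)=1
t=17: f(17,-3)=7072 f(17,-1)=18122 f(17,1)=21930 f(17,3)=18768 f(17,5)=12240 f(17,7)=6171 f(17,9)=2379 f(17,11)=680 f(17,13)=136 f(17,15)=17 f(17,17)=1
t=18: f(18,-2)=25194 f(18,0)=40052 f(18,2)=40698 f(18,4)=31008 f(18,6)=18411 f(18,8)=8550 f(18,10)=3059 f(18,12)=816 f(18,14)=153 f(18,16)=18 f(18,18)=1
t=19: f(19,-3)=25194 f(19,-1)=65246 f(19,1)=80750 f(19,3)=71706 f(19,5)=49419 f(19,7)=26961 f(19,9)=11609 f(19,11)=3875 f(19,13)=969 f(19,15)=171 f(19,17)=19 f(19,19)=1
t=20: f(20,-2)=90440 f(20,0)=145996 f(20,2)=152456 f(20,4)=121125 f(20,6)=76380 f(20,8)=38570 f(20,10)=15484 f(20,12)=4844 f(20,14)=1140 f(20,16)=190 f(20,18)=20 f(20,20)=1
t=21: f(21,-3)=90440 f(21,-1)=236436 f(21,1)=298452 f(21,3)=273581 f(21,5)=197505 f(21,7)=114950 f(21,9)=54054 f(21,11)=20328 f(21,13)=5984 f(21,15)=1330 f(21,17)=210 f(21,19)=21 f(21,21)=1
Σ_s f(21,s) = 1293292
P = 1293292/2097152 = 323323/524288

Answer: 323323/524288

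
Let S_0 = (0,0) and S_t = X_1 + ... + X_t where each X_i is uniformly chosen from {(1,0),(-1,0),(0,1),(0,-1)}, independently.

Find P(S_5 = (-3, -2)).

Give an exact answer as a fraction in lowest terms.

Answer: 5/512

Derivation:
Let h be the number of horizontal steps (so 5-h are vertical). To end at (-3,-2) need (h-3)/2 right-steps and ((5-h)-2)/2 up-steps.
Sum over h with 3 ≤ h ≤ 3, h ≡ 1 (mod 2), 5-h ≡ 0 (mod 2):
h=3: C(5,3)·C(3,0)·C(2,0) = 10·1·1 = 10
Total favorable: 10
Total paths: 4^5 = 1024
P = 10/1024 = 5/512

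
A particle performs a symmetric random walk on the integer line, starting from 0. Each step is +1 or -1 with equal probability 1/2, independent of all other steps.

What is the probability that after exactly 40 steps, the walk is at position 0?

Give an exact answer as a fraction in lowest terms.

Answer: 34461632205/274877906944

Derivation:
To return to 0 after 40 steps: need exactly 20 steps of +1 and 20 of -1.
Favorable paths: C(40,20) = 137846528820
Total paths: 2^40 = 1099511627776
P = 137846528820/1099511627776 = 34461632205/274877906944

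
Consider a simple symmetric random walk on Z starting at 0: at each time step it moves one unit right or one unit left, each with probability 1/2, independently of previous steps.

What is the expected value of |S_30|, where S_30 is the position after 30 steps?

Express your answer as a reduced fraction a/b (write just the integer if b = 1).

Answer: 145422675/33554432

Derivation:
S_30 takes values m ≡ 0 (mod 2) with |m| ≤ 30; P(S_30=m) = C(30,(30+m)/2)/2^30.
Total paths: 2^30 = 1073741824
Distribution: P(S=-30)=1/1073741824, P(S=-28)=30/1073741824, P(S=-26)=435/1073741824, P(S=-24)=4060/1073741824, P(S=-22)=27405/1073741824, P(S=-20)=142506/1073741824, P(S=-18)=593775/1073741824, P(S=-16)=2035800/1073741824, P(S=-14)=5852925/1073741824, P(S=-12)=14307150/1073741824, P(S=-10)=30045015/1073741824, P(S=-8)=54627300/1073741824, P(S=-6)=86493225/1073741824, P(S=-4)=119759850/1073741824, P(S=-2)=145422675/1073741824, P(S=0)=155117520/1073741824, P(S=2)=145422675/1073741824, P(S=4)=119759850/1073741824, P(S=6)=86493225/1073741824, P(S=8)=54627300/1073741824, P(S=10)=30045015/1073741824, P(S=12)=14307150/1073741824, P(S=14)=5852925/1073741824, P(S=16)=2035800/1073741824, P(S=18)=593775/1073741824, P(S=20)=142506/1073741824, P(S=22)=27405/1073741824, P(S=24)=4060/1073741824, P(S=26)=435/1073741824, P(S=28)=30/1073741824, P(S=30)=1/1073741824
E[|S_30|] = Σ_m |m|·P(S_30=m) = 4653525600/1073741824 = 145422675/33554432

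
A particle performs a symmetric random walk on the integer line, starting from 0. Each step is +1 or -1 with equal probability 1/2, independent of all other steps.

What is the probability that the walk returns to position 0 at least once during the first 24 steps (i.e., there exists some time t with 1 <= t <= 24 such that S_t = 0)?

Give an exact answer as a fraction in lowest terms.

Count via complement. Let g(t,s) = #length-t paths at position s with S_1..S_t all ≠ 0.
g(t,s) = g(t-1,s-1) + g(t-1,s+1) for s ≠ 0; g(t,0) = 0.
t=0: g(0,0)=1
t=1: g(1,-1)=1 g(1,1)=1
t=2: g(2,-2)=1 g(2,2)=1
t=3: g(3,-3)=1 g(3,-1)=1 g(3,1)=1 g(3,3)=1
t=4: g(4,-4)=1 g(4,-2)=2 g(4,2)=2 g(4,4)=1
t=5: g(5,-5)=1 g(5,-3)=3 g(5,-1)=2 g(5,1)=2 g(5,3)=3 g(5,5)=1
t=6: g(6,-6)=1 g(6,-4)=4 g(6,-2)=5 g(6,2)=5 g(6,4)=4 g(6,6)=1
t=7: g(7,-7)=1 g(7,-5)=5 g(7,-3)=9 g(7,-1)=5 g(7,1)=5 g(7,3)=9 g(7,5)=5 g(7,7)=1
t=8: g(8,-8)=1 g(8,-6)=6 g(8,-4)=14 g(8,-2)=14 g(8,2)=14 g(8,4)=14 g(8,6)=6 g(8,8)=1
t=9: g(9,-9)=1 g(9,-7)=7 g(9,-5)=20 g(9,-3)=28 g(9,-1)=14 g(9,1)=14 g(9,3)=28 g(9,5)=20 g(9,7)=7 g(9,9)=1
t=10: g(10,-10)=1 g(10,-8)=8 g(10,-6)=27 g(10,-4)=48 g(10,-2)=42 g(10,2)=42 g(10,4)=48 g(10,6)=27 g(10,8)=8 g(10,10)=1
t=11: g(11,-11)=1 g(11,-9)=9 g(11,-7)=35 g(11,-5)=75 g(11,-3)=90 g(11,-1)=42 g(11,1)=42 g(11,3)=90 g(11,5)=75 g(11,7)=35 g(11,9)=9 g(11,11)=1
t=12: g(12,-12)=1 g(12,-10)=10 g(12,-8)=44 g(12,-6)=110 g(12,-4)=165 g(12,-2)=132 g(12,2)=132 g(12,4)=165 g(12,6)=110 g(12,8)=44 g(12,10)=10 g(12,12)=1
t=13: g(13,-13)=1 g(13,-11)=11 g(13,-9)=54 g(13,-7)=154 g(13,-5)=275 g(13,-3)=297 g(13,-1)=132 g(13,1)=132 g(13,3)=297 g(13,5)=275 g(13,7)=154 g(13,9)=54 g(13,11)=11 g(13,13)=1
t=14: g(14,-14)=1 g(14,-12)=12 g(14,-10)=65 g(14,-8)=208 g(14,-6)=429 g(14,-4)=572 g(14,-2)=429 g(14,2)=429 g(14,4)=572 g(14,6)=429 g(14,8)=208 g(14,10)=65 g(14,12)=12 g(14,14)=1
t=15: g(15,-15)=1 g(15,-13)=13 g(15,-11)=77 g(15,-9)=273 g(15,-7)=637 g(15,-5)=1001 g(15,-3)=1001 g(15,-1)=429 g(15,1)=429 g(15,3)=1001 g(15,5)=1001 g(15,7)=637 g(15,9)=273 g(15,11)=77 g(15,13)=13 g(15,15)=1
t=16: g(16,-16)=1 g(16,-14)=14 g(16,-12)=90 g(16,-10)=350 g(16,-8)=910 g(16,-6)=1638 g(16,-4)=2002 g(16,-2)=1430 g(16,2)=1430 g(16,4)=2002 g(16,6)=1638 g(16,8)=910 g(16,10)=350 g(16,12)=90 g(16,14)=14 g(16,16)=1
t=17: g(17,-17)=1 g(17,-15)=15 g(17,-13)=104 g(17,-11)=440 g(17,-9)=1260 g(17,-7)=2548 g(17,-5)=3640 g(17,-3)=3432 g(17,-1)=1430 g(17,1)=1430 g(17,3)=3432 g(17,5)=3640 g(17,7)=2548 g(17,9)=1260 g(17,11)=440 g(17,13)=104 g(17,15)=15 g(17,17)=1
t=18: g(18,-18)=1 g(18,-16)=16 g(18,-14)=119 g(18,-12)=544 g(18,-10)=1700 g(18,-8)=3808 g(18,-6)=6188 g(18,-4)=7072 g(18,-2)=4862 g(18,2)=4862 g(18,4)=7072 g(18,6)=6188 g(18,8)=3808 g(18,10)=1700 g(18,12)=544 g(18,14)=119 g(18,16)=16 g(18,18)=1
t=19: g(19,-19)=1 g(19,-17)=17 g(19,-15)=135 g(19,-13)=663 g(19,-11)=2244 g(19,-9)=5508 g(19,-7)=9996 g(19,-5)=13260 g(19,-3)=11934 g(19,-1)=4862 g(19,1)=4862 g(19,3)=11934 g(19,5)=13260 g(19,7)=9996 g(19,9)=5508 g(19,11)=2244 g(19,13)=663 g(19,15)=135 g(19,17)=17 g(19,19)=1
t=20: g(20,-20)=1 g(20,-18)=18 g(20,-16)=152 g(20,-14)=798 g(20,-12)=2907 g(20,-10)=7752 g(20,-8)=15504 g(20,-6)=23256 g(20,-4)=25194 g(20,-2)=16796 g(20,2)=16796 g(20,4)=25194 g(20,6)=23256 g(20,8)=15504 g(20,10)=7752 g(20,12)=2907 g(20,14)=798 g(20,16)=152 g(20,18)=18 g(20,20)=1
t=21: g(21,-21)=1 g(21,-19)=19 g(21,-17)=170 g(21,-15)=950 g(21,-13)=3705 g(21,-11)=10659 g(21,-9)=23256 g(21,-7)=38760 g(21,-5)=48450 g(21,-3)=41990 g(21,-1)=16796 g(21,1)=16796 g(21,3)=41990 g(21,5)=48450 g(21,7)=38760 g(21,9)=23256 g(21,11)=10659 g(21,13)=3705 g(21,15)=950 g(21,17)=170 g(21,19)=19 g(21,21)=1
t=22: g(22,-22)=1 g(22,-20)=20 g(22,-18)=189 g(22,-16)=1120 g(22,-14)=4655 g(22,-12)=14364 g(22,-10)=33915 g(22,-8)=62016 g(22,-6)=87210 g(22,-4)=90440 g(22,-2)=58786 g(22,2)=58786 g(22,4)=90440 g(22,6)=87210 g(22,8)=62016 g(22,10)=33915 g(22,12)=14364 g(22,14)=4655 g(22,16)=1120 g(22,18)=189 g(22,20)=20 g(22,22)=1
t=23: g(23,-23)=1 g(23,-21)=21 g(23,-19)=209 g(23,-17)=1309 g(23,-15)=5775 g(23,-13)=19019 g(23,-11)=48279 g(23,-9)=95931 g(23,-7)=149226 g(23,-5)=177650 g(23,-3)=149226 g(23,-1)=58786 g(23,1)=58786 g(23,3)=149226 g(23,5)=177650 g(23,7)=149226 g(23,9)=95931 g(23,11)=48279 g(23,13)=19019 g(23,15)=5775 g(23,17)=1309 g(23,19)=209 g(23,21)=21 g(23,23)=1
t=24: g(24,-24)=1 g(24,-22)=22 g(24,-20)=230 g(24,-18)=1518 g(24,-16)=7084 g(24,-14)=24794 g(24,-12)=67298 g(24,-10)=144210 g(24,-8)=245157 g(24,-6)=326876 g(24,-4)=326876 g(24,-2)=208012 g(24,2)=208012 g(24,4)=326876 g(24,6)=326876 g(24,8)=245157 g(24,10)=144210 g(24,12)=67298 g(24,14)=24794 g(24,16)=7084 g(24,18)=1518 g(24,20)=230 g(24,22)=22 g(24,24)=1
Paths never hitting 0: Σ_s g(24,s) = 2704156
Paths hitting 0: 2^24 - 2704156 = 14073060
P = 14073060/16777216 = 3518265/4194304

Answer: 3518265/4194304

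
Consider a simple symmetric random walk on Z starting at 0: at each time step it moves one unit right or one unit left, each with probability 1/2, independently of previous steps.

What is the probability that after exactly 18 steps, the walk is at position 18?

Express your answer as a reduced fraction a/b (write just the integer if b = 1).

To reach position 18 after 18 steps: need 18 steps of +1 and 0 of -1.
Favorable paths: C(18,18) = 1
Total paths: 2^18 = 262144
P = 1/262144 = 1/262144

Answer: 1/262144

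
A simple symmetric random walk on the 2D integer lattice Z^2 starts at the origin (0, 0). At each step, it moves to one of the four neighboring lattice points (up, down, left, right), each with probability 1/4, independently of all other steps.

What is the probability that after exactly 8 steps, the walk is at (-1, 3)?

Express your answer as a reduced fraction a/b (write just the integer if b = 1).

Let h be the number of horizontal steps (so 8-h are vertical). To end at (-1,3) need (h-1)/2 right-steps and ((8-h)+3)/2 up-steps.
Sum over h with 1 ≤ h ≤ 5, h ≡ 1 (mod 2), 8-h ≡ 1 (mod 2):
h=1: C(8,1)·C(1,0)·C(7,5) = 8·1·21 = 168
h=3: C(8,3)·C(3,1)·C(5,4) = 56·3·5 = 840
h=5: C(8,5)·C(5,2)·C(3,3) = 56·10·1 = 560
Total favorable: 1568
Total paths: 4^8 = 65536
P = 1568/65536 = 49/2048

Answer: 49/2048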